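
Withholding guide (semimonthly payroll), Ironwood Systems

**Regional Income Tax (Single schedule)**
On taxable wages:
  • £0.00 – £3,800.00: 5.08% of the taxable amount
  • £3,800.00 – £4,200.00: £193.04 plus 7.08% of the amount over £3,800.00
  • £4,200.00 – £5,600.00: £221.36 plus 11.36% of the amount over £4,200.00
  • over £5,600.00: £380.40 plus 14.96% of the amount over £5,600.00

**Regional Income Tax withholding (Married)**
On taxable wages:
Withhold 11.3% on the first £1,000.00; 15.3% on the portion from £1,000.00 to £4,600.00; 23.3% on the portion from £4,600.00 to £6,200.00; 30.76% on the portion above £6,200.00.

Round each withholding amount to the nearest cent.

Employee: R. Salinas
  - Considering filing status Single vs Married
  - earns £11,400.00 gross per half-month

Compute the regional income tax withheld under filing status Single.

£1,248.08

Regional Income Tax (Single): taxable = £11,400.00
  £380.40 + 14.96% × (£11,400.00 − £5,600.00) = £380.40 + 14.96% × £5,800.00 = £1,248.08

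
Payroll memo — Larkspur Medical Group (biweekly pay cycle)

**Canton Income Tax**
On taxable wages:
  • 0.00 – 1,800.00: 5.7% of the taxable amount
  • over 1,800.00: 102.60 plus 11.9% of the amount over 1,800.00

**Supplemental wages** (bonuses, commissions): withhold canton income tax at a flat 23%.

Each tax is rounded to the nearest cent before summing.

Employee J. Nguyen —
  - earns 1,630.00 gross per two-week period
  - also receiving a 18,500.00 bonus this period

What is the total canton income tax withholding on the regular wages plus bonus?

4,347.91

Canton Income Tax: taxable = 1,630.00
  5.7% × 1,630.00 = 92.91
Supplemental (23% flat on bonus): 23% × 18,500.00 = 4,255.00
Total canton income tax: 92.91 + 4,255.00 = 4,347.91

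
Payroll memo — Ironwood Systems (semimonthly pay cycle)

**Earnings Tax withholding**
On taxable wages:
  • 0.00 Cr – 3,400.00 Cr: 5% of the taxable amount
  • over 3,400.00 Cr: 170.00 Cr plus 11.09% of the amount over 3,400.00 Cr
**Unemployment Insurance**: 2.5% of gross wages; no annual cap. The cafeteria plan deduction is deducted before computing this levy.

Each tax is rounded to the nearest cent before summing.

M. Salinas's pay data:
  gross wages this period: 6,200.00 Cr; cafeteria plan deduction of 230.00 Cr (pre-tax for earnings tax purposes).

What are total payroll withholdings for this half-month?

604.26 Cr

Earnings Tax: taxable = 6,200.00 Cr − 230.00 Cr = 5,970.00 Cr
  170.00 Cr + 11.09% × (5,970.00 Cr − 3,400.00 Cr) = 170.00 Cr + 11.09% × 2,570.00 Cr = 455.01 Cr
Unemployment Insurance: 2.5% × 5,970.00 Cr = 149.25 Cr
Total: 455.01 Cr + 149.25 Cr = 604.26 Cr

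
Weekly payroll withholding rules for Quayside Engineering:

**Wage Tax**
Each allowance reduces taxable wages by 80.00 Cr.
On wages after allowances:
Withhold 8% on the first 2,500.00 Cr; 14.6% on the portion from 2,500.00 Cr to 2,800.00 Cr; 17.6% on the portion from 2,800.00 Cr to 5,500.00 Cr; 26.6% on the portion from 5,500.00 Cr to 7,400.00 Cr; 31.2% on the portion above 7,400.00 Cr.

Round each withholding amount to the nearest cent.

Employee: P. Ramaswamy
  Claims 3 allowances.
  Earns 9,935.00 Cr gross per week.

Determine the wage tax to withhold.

Wage Tax: taxable = 9,935.00 Cr − 3×80.00 Cr = 9,695.00 Cr
  1,224.40 Cr + 31.2% × (9,695.00 Cr − 7,400.00 Cr) = 1,224.40 Cr + 31.2% × 2,295.00 Cr = 1,940.44 Cr

1,940.44 Cr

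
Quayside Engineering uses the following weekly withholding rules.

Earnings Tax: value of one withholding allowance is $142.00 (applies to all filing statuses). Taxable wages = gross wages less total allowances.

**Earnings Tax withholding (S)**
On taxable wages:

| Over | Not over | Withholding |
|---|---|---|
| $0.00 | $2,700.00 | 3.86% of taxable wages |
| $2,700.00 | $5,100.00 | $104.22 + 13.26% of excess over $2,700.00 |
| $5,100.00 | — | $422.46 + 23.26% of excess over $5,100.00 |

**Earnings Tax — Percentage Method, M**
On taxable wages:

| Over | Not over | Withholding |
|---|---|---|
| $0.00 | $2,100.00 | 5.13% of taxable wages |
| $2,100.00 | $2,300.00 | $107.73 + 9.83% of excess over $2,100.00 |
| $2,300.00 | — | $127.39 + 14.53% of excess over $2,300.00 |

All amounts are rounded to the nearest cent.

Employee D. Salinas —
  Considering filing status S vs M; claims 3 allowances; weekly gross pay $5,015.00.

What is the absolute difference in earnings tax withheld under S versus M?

$105.28

Earnings Tax (S): taxable = $5,015.00 − 3×$142.00 = $4,589.00
  $104.22 + 13.26% × ($4,589.00 − $2,700.00) = $104.22 + 13.26% × $1,889.00 = $354.70
Earnings Tax (M): taxable = $5,015.00 − 3×$142.00 = $4,589.00
  $127.39 + 14.53% × ($4,589.00 − $2,300.00) = $127.39 + 14.53% × $2,289.00 = $459.98
Difference: |$354.70 − $459.98| = $105.28 (higher under M)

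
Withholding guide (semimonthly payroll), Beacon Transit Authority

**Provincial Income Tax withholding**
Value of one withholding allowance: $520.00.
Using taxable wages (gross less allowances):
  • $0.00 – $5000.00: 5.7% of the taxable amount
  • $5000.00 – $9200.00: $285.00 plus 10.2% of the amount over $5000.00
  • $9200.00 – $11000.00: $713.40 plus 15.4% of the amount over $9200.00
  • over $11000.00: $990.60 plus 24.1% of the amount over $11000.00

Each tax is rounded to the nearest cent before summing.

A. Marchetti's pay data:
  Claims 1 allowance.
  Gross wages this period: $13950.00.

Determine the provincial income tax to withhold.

Provincial Income Tax: taxable = $13950.00 − 1×$520.00 = $13430.00
  $990.60 + 24.1% × ($13430.00 − $11000.00) = $990.60 + 24.1% × $2430.00 = $1576.23

$1576.23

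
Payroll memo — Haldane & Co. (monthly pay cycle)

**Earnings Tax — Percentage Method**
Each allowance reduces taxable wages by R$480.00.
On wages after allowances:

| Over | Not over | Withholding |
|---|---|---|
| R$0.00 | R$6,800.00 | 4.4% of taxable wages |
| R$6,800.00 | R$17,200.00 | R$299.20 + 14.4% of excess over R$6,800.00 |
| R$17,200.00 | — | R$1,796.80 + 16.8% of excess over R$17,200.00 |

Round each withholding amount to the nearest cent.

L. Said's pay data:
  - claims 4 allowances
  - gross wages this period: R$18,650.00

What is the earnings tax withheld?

R$1,729.12

Earnings Tax: taxable = R$18,650.00 − 4×R$480.00 = R$16,730.00
  R$299.20 + 14.4% × (R$16,730.00 − R$6,800.00) = R$299.20 + 14.4% × R$9,930.00 = R$1,729.12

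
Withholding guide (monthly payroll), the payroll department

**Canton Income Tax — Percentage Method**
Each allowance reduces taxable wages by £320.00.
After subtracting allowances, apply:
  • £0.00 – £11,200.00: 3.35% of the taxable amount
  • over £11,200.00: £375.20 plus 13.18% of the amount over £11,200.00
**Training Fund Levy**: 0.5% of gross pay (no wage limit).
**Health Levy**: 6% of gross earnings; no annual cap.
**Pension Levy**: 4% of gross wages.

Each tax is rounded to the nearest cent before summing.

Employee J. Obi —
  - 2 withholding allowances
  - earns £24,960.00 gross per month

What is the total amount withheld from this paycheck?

Canton Income Tax: taxable = £24,960.00 − 2×£320.00 = £24,320.00
  £375.20 + 13.18% × (£24,320.00 − £11,200.00) = £375.20 + 13.18% × £13,120.00 = £2,104.42
Training Fund Levy: 0.5% × £24,960.00 = £124.80
Health Levy: 6% × £24,960.00 = £1,497.60
Pension Levy: 4% × £24,960.00 = £998.40
Total: £2,104.42 + £124.80 + £1,497.60 + £998.40 = £4,725.22

£4,725.22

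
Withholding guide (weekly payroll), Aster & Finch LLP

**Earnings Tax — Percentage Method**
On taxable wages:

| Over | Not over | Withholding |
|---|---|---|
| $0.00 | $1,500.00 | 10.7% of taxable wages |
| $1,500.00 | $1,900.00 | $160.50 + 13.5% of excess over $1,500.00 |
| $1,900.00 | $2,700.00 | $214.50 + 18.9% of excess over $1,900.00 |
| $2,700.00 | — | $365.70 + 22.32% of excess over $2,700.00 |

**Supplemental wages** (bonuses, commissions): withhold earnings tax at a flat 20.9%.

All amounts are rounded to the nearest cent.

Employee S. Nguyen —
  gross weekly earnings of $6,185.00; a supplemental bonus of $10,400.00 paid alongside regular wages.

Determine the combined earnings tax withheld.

Earnings Tax: taxable = $6,185.00
  $365.70 + 22.32% × ($6,185.00 − $2,700.00) = $365.70 + 22.32% × $3,485.00 = $1,143.55
Supplemental (20.9% flat on bonus): 20.9% × $10,400.00 = $2,173.60
Total earnings tax: $1,143.55 + $2,173.60 = $3,317.15

$3,317.15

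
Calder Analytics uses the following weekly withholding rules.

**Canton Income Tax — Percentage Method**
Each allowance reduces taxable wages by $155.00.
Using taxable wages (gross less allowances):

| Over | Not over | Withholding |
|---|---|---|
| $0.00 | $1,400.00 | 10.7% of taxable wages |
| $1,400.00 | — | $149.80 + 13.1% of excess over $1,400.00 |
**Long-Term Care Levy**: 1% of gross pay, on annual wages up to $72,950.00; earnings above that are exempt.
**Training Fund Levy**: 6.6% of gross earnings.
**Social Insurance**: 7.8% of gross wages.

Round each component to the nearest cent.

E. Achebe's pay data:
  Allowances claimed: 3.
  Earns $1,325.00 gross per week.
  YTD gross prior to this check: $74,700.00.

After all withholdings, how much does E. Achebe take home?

$1,042.18

Canton Income Tax: taxable = $1,325.00 − 3×$155.00 = $860.00
  10.7% × $860.00 = $92.02
Long-Term Care Levy: YTD $74,700.00 ≥ cap $72,950.00 → $0.00
Training Fund Levy: 6.6% × $1,325.00 = $87.45
Social Insurance: 7.8% × $1,325.00 = $103.35
Total withheld: $92.02 + $0.00 + $87.45 + $103.35 = $282.82
Net pay: $1,325.00 − $282.82 = $1,042.18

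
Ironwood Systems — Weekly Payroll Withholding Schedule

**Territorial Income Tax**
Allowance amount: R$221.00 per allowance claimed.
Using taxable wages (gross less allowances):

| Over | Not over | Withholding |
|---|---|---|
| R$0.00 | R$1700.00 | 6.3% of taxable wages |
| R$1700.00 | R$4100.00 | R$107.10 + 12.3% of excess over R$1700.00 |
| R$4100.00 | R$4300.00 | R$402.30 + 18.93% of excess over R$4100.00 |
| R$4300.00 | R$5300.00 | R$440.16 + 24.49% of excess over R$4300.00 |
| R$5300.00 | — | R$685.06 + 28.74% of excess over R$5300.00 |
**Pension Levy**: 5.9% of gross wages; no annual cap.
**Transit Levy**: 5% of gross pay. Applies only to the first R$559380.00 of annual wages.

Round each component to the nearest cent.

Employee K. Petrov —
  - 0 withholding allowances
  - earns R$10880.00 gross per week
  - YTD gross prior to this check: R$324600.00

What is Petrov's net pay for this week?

R$7405.33

Territorial Income Tax: taxable = R$10880.00
  R$685.06 + 28.74% × (R$10880.00 − R$5300.00) = R$685.06 + 28.74% × R$5580.00 = R$2288.75
Pension Levy: 5.9% × R$10880.00 = R$641.92
Transit Levy: 5% × R$10880.00 = R$544.00
Total withheld: R$2288.75 + R$641.92 + R$544.00 = R$3474.67
Net pay: R$10880.00 − R$3474.67 = R$7405.33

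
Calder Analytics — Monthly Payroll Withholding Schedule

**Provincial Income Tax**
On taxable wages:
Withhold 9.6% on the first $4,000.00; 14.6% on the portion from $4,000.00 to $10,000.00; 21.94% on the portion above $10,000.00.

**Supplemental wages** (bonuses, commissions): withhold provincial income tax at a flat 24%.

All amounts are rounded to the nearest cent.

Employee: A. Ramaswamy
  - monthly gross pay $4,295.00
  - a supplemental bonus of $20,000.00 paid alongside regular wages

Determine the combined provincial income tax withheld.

Provincial Income Tax: taxable = $4,295.00
  $384.00 + 14.6% × ($4,295.00 − $4,000.00) = $384.00 + 14.6% × $295.00 = $427.07
Supplemental (24% flat on bonus): 24% × $20,000.00 = $4,800.00
Total provincial income tax: $427.07 + $4,800.00 = $5,227.07

$5,227.07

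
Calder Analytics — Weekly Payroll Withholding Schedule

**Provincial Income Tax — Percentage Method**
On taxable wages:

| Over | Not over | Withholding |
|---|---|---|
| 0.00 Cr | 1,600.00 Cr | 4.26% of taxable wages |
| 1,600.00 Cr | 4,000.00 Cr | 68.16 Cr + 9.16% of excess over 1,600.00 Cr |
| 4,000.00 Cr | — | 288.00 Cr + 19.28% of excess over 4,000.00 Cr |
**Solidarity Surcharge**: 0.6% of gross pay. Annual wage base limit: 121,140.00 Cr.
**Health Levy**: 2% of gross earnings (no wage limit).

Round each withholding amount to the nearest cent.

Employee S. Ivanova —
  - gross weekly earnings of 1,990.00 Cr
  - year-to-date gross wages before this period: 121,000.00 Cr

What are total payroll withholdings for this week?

Provincial Income Tax: taxable = 1,990.00 Cr
  68.16 Cr + 9.16% × (1,990.00 Cr − 1,600.00 Cr) = 68.16 Cr + 9.16% × 390.00 Cr = 103.88 Cr
Solidarity Surcharge: cap 121,140.00 Cr − YTD 121,000.00 Cr = 140.00 Cr subject; 0.6% × 140.00 Cr = 0.84 Cr
Health Levy: 2% × 1,990.00 Cr = 39.80 Cr
Total: 103.88 Cr + 0.84 Cr + 39.80 Cr = 144.52 Cr

144.52 Cr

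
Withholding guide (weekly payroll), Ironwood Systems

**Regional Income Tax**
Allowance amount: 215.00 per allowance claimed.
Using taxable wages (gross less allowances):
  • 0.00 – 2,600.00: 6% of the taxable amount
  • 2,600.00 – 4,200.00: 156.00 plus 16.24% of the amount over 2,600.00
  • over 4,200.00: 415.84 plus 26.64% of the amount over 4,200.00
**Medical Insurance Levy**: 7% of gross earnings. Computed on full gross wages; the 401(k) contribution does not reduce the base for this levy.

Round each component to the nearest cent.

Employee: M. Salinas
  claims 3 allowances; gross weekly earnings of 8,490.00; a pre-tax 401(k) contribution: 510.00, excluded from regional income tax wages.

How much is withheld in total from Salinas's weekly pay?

1,845.30

Regional Income Tax: taxable = 8,490.00 − 510.00 − 3×215.00 = 7,335.00
  415.84 + 26.64% × (7,335.00 − 4,200.00) = 415.84 + 26.64% × 3,135.00 = 1,251.00
Medical Insurance Levy: 7% × 8,490.00 = 594.30
Total: 1,251.00 + 594.30 = 1,845.30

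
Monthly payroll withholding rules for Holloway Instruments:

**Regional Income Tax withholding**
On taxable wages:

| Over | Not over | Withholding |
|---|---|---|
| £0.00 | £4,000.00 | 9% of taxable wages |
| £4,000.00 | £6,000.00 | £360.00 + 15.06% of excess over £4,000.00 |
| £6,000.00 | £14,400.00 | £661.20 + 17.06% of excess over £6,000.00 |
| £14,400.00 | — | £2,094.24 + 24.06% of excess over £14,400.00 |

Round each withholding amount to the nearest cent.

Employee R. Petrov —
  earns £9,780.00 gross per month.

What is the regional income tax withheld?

£1,306.07

Regional Income Tax: taxable = £9,780.00
  £661.20 + 17.06% × (£9,780.00 − £6,000.00) = £661.20 + 17.06% × £3,780.00 = £1,306.07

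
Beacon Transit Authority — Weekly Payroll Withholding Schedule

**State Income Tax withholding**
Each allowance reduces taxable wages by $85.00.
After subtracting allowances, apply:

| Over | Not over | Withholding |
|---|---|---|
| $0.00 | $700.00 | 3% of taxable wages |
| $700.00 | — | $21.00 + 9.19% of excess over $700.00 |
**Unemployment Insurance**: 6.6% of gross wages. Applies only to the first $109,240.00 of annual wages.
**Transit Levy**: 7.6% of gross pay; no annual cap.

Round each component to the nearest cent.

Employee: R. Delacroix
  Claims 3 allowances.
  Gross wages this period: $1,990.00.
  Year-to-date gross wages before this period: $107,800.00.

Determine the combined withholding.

State Income Tax: taxable = $1,990.00 − 3×$85.00 = $1,735.00
  $21.00 + 9.19% × ($1,735.00 − $700.00) = $21.00 + 9.19% × $1,035.00 = $116.12
Unemployment Insurance: cap $109,240.00 − YTD $107,800.00 = $1,440.00 subject; 6.6% × $1,440.00 = $95.04
Transit Levy: 7.6% × $1,990.00 = $151.24
Total: $116.12 + $95.04 + $151.24 = $362.40

$362.40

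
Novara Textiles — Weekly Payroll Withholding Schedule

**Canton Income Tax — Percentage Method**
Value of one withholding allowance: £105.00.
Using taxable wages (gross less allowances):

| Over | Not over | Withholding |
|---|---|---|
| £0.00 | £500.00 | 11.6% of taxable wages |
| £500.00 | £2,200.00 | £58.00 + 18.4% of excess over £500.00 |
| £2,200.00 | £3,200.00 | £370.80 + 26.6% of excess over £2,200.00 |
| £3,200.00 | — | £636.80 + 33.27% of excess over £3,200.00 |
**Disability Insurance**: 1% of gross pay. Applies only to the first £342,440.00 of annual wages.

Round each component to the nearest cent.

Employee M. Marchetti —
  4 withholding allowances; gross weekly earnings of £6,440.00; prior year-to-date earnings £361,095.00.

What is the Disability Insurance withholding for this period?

£0.00

Disability Insurance: YTD £361,095.00 ≥ cap £342,440.00 → £0.00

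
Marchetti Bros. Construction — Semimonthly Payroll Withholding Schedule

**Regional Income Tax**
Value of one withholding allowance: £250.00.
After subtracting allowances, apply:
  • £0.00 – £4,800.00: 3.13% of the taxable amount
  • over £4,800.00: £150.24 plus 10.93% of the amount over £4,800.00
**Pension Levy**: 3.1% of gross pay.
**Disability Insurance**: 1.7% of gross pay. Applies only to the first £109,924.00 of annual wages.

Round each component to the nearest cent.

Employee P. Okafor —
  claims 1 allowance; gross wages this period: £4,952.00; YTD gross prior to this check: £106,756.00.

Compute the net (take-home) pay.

Regional Income Tax: taxable = £4,952.00 − 1×£250.00 = £4,702.00
  3.13% × £4,702.00 = £147.17
Pension Levy: 3.1% × £4,952.00 = £153.51
Disability Insurance: cap £109,924.00 − YTD £106,756.00 = £3,168.00 subject; 1.7% × £3,168.00 = £53.86
Total withheld: £147.17 + £153.51 + £53.86 = £354.54
Net pay: £4,952.00 − £354.54 = £4,597.46

£4,597.46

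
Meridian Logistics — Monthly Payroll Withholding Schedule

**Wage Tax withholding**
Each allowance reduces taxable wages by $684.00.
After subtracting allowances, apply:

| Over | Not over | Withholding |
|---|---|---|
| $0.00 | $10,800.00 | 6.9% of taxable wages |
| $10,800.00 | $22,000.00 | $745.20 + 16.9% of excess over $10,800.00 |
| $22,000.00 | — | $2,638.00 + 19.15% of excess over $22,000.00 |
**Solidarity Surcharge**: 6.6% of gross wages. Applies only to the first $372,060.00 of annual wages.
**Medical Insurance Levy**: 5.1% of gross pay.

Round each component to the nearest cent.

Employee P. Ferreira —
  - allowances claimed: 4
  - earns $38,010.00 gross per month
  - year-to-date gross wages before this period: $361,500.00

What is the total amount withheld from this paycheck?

$7,815.44

Wage Tax: taxable = $38,010.00 − 4×$684.00 = $35,274.00
  $2,638.00 + 19.15% × ($35,274.00 − $22,000.00) = $2,638.00 + 19.15% × $13,274.00 = $5,179.97
Solidarity Surcharge: cap $372,060.00 − YTD $361,500.00 = $10,560.00 subject; 6.6% × $10,560.00 = $696.96
Medical Insurance Levy: 5.1% × $38,010.00 = $1,938.51
Total: $5,179.97 + $696.96 + $1,938.51 = $7,815.44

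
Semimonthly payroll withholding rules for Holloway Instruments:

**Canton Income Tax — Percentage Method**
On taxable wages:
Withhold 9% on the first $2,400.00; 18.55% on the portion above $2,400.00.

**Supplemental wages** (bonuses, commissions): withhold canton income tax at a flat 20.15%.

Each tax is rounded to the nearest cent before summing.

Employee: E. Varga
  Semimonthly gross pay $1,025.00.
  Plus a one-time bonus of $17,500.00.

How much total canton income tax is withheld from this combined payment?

Canton Income Tax: taxable = $1,025.00
  9% × $1,025.00 = $92.25
Supplemental (20.15% flat on bonus): 20.15% × $17,500.00 = $3,526.25
Total canton income tax: $92.25 + $3,526.25 = $3,618.50

$3,618.50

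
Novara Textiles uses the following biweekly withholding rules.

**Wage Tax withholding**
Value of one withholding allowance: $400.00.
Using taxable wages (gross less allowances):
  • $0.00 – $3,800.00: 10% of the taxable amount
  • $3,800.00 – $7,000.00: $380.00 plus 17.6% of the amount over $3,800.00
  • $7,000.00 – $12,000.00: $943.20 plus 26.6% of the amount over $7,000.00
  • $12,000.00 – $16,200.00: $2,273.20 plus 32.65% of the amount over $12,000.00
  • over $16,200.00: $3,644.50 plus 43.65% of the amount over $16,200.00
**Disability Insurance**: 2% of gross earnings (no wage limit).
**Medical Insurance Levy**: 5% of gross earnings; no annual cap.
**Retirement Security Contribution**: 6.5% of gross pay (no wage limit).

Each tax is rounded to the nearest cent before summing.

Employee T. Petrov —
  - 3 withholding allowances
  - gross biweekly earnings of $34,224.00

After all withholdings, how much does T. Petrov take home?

Wage Tax: taxable = $34,224.00 − 3×$400.00 = $33,024.00
  $3,644.50 + 43.65% × ($33,024.00 − $16,200.00) = $3,644.50 + 43.65% × $16,824.00 = $10,988.18
Disability Insurance: 2% × $34,224.00 = $684.48
Medical Insurance Levy: 5% × $34,224.00 = $1,711.20
Retirement Security Contribution: 6.5% × $34,224.00 = $2,224.56
Total withheld: $10,988.18 + $684.48 + $1,711.20 + $2,224.56 = $15,608.42
Net pay: $34,224.00 − $15,608.42 = $18,615.58

$18,615.58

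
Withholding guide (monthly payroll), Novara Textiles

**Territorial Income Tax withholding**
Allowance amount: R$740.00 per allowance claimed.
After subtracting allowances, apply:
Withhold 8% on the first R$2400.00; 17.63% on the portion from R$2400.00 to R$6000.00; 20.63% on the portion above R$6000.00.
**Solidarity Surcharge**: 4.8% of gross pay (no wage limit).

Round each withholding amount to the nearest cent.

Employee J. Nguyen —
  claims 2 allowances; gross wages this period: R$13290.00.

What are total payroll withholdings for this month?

Territorial Income Tax: taxable = R$13290.00 − 2×R$740.00 = R$11810.00
  R$826.68 + 20.63% × (R$11810.00 − R$6000.00) = R$826.68 + 20.63% × R$5810.00 = R$2025.28
Solidarity Surcharge: 4.8% × R$13290.00 = R$637.92
Total: R$2025.28 + R$637.92 = R$2663.20

R$2663.20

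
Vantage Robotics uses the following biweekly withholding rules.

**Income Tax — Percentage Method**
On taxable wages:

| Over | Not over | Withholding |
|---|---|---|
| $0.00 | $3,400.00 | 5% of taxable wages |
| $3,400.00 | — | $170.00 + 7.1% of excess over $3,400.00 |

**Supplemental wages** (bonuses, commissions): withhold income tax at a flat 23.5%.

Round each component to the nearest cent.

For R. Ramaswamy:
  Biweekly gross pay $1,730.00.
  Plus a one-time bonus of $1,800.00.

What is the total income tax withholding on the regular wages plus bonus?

$509.50

Income Tax: taxable = $1,730.00
  5% × $1,730.00 = $86.50
Supplemental (23.5% flat on bonus): 23.5% × $1,800.00 = $423.00
Total income tax: $86.50 + $423.00 = $509.50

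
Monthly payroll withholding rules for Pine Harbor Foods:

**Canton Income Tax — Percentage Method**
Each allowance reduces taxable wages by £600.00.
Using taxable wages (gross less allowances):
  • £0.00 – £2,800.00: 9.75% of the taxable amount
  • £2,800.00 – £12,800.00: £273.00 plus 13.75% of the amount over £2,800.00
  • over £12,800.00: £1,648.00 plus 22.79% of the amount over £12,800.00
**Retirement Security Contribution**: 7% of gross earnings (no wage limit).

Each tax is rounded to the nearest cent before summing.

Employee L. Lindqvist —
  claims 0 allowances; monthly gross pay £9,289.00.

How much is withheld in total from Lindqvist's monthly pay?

Canton Income Tax: taxable = £9,289.00
  £273.00 + 13.75% × (£9,289.00 − £2,800.00) = £273.00 + 13.75% × £6,489.00 = £1,165.24
Retirement Security Contribution: 7% × £9,289.00 = £650.23
Total: £1,165.24 + £650.23 = £1,815.47

£1,815.47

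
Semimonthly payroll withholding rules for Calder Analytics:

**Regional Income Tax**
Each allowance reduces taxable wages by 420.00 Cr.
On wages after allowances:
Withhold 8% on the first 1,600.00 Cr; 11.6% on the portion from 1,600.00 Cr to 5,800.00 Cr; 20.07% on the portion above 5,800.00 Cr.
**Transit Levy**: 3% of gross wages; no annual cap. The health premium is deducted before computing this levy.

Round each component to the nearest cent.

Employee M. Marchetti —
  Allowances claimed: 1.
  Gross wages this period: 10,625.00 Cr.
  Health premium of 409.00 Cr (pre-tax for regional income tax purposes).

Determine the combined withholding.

1,723.68 Cr

Regional Income Tax: taxable = 10,625.00 Cr − 409.00 Cr − 1×420.00 Cr = 9,796.00 Cr
  615.20 Cr + 20.07% × (9,796.00 Cr − 5,800.00 Cr) = 615.20 Cr + 20.07% × 3,996.00 Cr = 1,417.20 Cr
Transit Levy: 3% × 10,216.00 Cr = 306.48 Cr
Total: 1,417.20 Cr + 306.48 Cr = 1,723.68 Cr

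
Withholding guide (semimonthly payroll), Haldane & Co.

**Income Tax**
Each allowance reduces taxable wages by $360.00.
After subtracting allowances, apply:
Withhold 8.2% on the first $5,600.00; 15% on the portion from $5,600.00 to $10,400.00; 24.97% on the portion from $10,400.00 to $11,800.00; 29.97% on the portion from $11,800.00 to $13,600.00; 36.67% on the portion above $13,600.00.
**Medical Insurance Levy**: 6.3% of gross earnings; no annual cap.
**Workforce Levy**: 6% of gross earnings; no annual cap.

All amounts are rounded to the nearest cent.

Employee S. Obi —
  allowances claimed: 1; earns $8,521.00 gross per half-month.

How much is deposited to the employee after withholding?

Income Tax: taxable = $8,521.00 − 1×$360.00 = $8,161.00
  $459.20 + 15% × ($8,161.00 − $5,600.00) = $459.20 + 15% × $2,561.00 = $843.35
Medical Insurance Levy: 6.3% × $8,521.00 = $536.82
Workforce Levy: 6% × $8,521.00 = $511.26
Total withheld: $843.35 + $536.82 + $511.26 = $1,891.43
Net pay: $8,521.00 − $1,891.43 = $6,629.57

$6,629.57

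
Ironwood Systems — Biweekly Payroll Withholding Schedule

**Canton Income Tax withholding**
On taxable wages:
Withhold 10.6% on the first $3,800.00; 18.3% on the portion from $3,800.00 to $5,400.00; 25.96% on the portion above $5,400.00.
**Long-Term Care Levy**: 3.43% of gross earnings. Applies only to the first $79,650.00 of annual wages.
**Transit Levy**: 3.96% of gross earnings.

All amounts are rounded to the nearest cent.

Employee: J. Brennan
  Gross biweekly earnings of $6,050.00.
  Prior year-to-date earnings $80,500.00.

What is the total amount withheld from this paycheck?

Canton Income Tax: taxable = $6,050.00
  $695.60 + 25.96% × ($6,050.00 − $5,400.00) = $695.60 + 25.96% × $650.00 = $864.34
Long-Term Care Levy: YTD $80,500.00 ≥ cap $79,650.00 → $0.00
Transit Levy: 3.96% × $6,050.00 = $239.58
Total: $864.34 + $0.00 + $239.58 = $1,103.92

$1,103.92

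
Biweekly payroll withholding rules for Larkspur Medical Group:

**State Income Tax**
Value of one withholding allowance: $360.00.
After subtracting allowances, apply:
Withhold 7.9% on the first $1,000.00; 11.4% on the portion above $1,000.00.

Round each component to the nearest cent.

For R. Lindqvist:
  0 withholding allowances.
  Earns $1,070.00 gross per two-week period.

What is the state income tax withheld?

$86.98

State Income Tax: taxable = $1,070.00
  $79.00 + 11.4% × ($1,070.00 − $1,000.00) = $79.00 + 11.4% × $70.00 = $86.98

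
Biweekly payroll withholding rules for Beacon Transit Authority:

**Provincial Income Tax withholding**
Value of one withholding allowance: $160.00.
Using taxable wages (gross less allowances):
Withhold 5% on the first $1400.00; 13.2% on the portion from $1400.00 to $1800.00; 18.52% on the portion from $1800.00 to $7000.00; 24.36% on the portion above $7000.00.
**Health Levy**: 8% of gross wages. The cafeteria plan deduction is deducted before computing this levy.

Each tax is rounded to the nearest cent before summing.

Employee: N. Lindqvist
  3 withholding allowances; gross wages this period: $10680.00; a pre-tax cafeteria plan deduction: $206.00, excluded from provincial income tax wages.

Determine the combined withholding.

Provincial Income Tax: taxable = $10680.00 − $206.00 − 3×$160.00 = $9994.00
  $1085.84 + 24.36% × ($9994.00 − $7000.00) = $1085.84 + 24.36% × $2994.00 = $1815.18
Health Levy: 8% × $10474.00 = $837.92
Total: $1815.18 + $837.92 = $2653.10

$2653.10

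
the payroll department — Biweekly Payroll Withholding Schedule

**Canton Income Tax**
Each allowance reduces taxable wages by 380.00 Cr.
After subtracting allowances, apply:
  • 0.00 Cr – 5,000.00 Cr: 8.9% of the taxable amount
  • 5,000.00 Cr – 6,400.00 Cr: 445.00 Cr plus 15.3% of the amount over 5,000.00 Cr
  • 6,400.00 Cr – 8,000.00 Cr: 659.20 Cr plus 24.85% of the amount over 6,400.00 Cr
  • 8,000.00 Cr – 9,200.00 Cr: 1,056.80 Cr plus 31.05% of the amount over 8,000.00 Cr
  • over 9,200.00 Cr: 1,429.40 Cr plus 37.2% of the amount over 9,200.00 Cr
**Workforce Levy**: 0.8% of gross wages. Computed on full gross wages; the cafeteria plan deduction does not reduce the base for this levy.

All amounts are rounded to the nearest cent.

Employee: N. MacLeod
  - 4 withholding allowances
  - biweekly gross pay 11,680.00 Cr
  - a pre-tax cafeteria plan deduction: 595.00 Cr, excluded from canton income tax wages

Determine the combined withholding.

Canton Income Tax: taxable = 11,680.00 Cr − 595.00 Cr − 4×380.00 Cr = 9,565.00 Cr
  1,429.40 Cr + 37.2% × (9,565.00 Cr − 9,200.00 Cr) = 1,429.40 Cr + 37.2% × 365.00 Cr = 1,565.18 Cr
Workforce Levy: 0.8% × 11,680.00 Cr = 93.44 Cr
Total: 1,565.18 Cr + 93.44 Cr = 1,658.62 Cr

1,658.62 Cr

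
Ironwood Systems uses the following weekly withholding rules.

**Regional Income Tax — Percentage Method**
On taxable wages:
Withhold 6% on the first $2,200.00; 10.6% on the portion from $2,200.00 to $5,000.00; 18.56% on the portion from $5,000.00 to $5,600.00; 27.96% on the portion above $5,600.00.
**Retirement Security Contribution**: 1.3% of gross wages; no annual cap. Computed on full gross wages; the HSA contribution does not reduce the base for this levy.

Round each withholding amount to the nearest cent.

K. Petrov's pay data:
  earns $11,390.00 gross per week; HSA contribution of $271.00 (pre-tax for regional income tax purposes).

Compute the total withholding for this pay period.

Regional Income Tax: taxable = $11,390.00 − $271.00 = $11,119.00
  $540.16 + 27.96% × ($11,119.00 − $5,600.00) = $540.16 + 27.96% × $5,519.00 = $2,083.27
Retirement Security Contribution: 1.3% × $11,390.00 = $148.07
Total: $2,083.27 + $148.07 = $2,231.34

$2,231.34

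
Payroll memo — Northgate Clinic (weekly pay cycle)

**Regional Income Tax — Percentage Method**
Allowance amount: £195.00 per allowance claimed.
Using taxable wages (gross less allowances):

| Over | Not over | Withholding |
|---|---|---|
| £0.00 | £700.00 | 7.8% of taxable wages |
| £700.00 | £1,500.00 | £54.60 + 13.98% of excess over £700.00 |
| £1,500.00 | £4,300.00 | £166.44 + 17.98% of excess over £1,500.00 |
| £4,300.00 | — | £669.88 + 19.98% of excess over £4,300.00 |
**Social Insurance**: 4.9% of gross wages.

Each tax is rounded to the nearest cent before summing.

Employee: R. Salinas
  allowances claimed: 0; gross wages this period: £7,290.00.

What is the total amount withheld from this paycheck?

Regional Income Tax: taxable = £7,290.00
  £669.88 + 19.98% × (£7,290.00 − £4,300.00) = £669.88 + 19.98% × £2,990.00 = £1,267.28
Social Insurance: 4.9% × £7,290.00 = £357.21
Total: £1,267.28 + £357.21 = £1,624.49

£1,624.49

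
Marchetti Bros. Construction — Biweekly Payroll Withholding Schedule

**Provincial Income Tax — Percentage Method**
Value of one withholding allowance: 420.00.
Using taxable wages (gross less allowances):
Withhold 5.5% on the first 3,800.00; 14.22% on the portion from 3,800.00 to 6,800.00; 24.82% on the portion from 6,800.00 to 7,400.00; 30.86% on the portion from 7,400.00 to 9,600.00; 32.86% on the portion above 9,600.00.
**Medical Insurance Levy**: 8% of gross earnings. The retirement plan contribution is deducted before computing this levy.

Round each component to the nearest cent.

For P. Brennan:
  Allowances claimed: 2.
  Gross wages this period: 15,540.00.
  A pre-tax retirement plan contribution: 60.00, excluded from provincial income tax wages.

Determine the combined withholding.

Provincial Income Tax: taxable = 15,540.00 − 60.00 − 2×420.00 = 14,640.00
  1,463.44 + 32.86% × (14,640.00 − 9,600.00) = 1,463.44 + 32.86% × 5,040.00 = 3,119.58
Medical Insurance Levy: 8% × 15,480.00 = 1,238.40
Total: 3,119.58 + 1,238.40 = 4,357.98

4,357.98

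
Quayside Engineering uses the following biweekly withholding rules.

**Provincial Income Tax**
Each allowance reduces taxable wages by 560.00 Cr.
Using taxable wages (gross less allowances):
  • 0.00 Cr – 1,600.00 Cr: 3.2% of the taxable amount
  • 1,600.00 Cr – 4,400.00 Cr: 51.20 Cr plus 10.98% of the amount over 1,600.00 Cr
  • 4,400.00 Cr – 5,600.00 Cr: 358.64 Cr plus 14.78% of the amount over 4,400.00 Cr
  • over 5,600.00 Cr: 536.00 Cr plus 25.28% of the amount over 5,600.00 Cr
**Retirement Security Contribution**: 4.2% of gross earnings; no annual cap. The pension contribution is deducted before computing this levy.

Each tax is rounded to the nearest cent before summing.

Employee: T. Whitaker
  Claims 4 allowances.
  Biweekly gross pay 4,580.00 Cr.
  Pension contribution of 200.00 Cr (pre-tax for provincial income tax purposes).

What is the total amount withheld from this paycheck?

294.45 Cr

Provincial Income Tax: taxable = 4,580.00 Cr − 200.00 Cr − 4×560.00 Cr = 2,140.00 Cr
  51.20 Cr + 10.98% × (2,140.00 Cr − 1,600.00 Cr) = 51.20 Cr + 10.98% × 540.00 Cr = 110.49 Cr
Retirement Security Contribution: 4.2% × 4,380.00 Cr = 183.96 Cr
Total: 110.49 Cr + 183.96 Cr = 294.45 Cr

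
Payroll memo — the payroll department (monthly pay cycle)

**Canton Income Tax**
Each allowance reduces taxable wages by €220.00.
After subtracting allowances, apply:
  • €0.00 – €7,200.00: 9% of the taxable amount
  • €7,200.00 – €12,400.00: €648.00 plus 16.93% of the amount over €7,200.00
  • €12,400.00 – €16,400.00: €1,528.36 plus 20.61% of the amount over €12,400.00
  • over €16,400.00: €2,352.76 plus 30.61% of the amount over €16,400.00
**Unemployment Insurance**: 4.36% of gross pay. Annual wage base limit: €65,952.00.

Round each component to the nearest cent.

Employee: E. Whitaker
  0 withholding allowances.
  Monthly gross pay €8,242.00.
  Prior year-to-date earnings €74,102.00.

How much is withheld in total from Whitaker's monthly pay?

Canton Income Tax: taxable = €8,242.00
  €648.00 + 16.93% × (€8,242.00 − €7,200.00) = €648.00 + 16.93% × €1,042.00 = €824.41
Unemployment Insurance: YTD €74,102.00 ≥ cap €65,952.00 → €0.00
Total: €824.41 + €0.00 = €824.41

€824.41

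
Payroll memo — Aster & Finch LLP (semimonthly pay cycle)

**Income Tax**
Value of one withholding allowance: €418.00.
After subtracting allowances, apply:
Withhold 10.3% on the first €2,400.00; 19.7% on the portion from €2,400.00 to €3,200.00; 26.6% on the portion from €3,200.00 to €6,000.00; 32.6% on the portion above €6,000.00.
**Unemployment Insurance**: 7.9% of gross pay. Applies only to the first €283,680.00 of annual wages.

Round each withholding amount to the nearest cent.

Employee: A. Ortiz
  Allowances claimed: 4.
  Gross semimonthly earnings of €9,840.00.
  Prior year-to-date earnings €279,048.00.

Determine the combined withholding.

€2,222.30

Income Tax: taxable = €9,840.00 − 4×€418.00 = €8,168.00
  €1,149.60 + 32.6% × (€8,168.00 − €6,000.00) = €1,149.60 + 32.6% × €2,168.00 = €1,856.37
Unemployment Insurance: cap €283,680.00 − YTD €279,048.00 = €4,632.00 subject; 7.9% × €4,632.00 = €365.93
Total: €1,856.37 + €365.93 = €2,222.30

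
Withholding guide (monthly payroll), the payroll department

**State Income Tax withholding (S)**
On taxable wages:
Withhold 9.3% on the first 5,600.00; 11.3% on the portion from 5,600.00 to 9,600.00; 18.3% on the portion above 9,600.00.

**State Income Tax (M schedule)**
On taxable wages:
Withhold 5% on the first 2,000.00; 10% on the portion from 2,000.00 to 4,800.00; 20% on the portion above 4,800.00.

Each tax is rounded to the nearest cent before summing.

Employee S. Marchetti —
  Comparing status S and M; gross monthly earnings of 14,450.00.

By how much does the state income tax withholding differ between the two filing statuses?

State Income Tax (S): taxable = 14,450.00
  972.80 + 18.3% × (14,450.00 − 9,600.00) = 972.80 + 18.3% × 4,850.00 = 1,860.35
State Income Tax (M): taxable = 14,450.00
  380.00 + 20% × (14,450.00 − 4,800.00) = 380.00 + 20% × 9,650.00 = 2,310.00
Difference: |1,860.35 − 2,310.00| = 449.65 (higher under M)

449.65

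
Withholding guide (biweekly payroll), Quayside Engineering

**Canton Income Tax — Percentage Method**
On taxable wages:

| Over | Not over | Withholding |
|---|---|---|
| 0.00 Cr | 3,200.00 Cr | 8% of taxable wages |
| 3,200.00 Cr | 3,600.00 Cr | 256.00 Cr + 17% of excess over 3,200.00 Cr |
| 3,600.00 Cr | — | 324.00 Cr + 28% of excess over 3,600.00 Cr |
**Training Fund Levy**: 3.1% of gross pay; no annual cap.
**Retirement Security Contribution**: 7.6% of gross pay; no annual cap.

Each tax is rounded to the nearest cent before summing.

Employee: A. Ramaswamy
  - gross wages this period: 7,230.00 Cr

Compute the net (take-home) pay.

Canton Income Tax: taxable = 7,230.00 Cr
  324.00 Cr + 28% × (7,230.00 Cr − 3,600.00 Cr) = 324.00 Cr + 28% × 3,630.00 Cr = 1,340.40 Cr
Training Fund Levy: 3.1% × 7,230.00 Cr = 224.13 Cr
Retirement Security Contribution: 7.6% × 7,230.00 Cr = 549.48 Cr
Total withheld: 1,340.40 Cr + 224.13 Cr + 549.48 Cr = 2,114.01 Cr
Net pay: 7,230.00 Cr − 2,114.01 Cr = 5,115.99 Cr

5,115.99 Cr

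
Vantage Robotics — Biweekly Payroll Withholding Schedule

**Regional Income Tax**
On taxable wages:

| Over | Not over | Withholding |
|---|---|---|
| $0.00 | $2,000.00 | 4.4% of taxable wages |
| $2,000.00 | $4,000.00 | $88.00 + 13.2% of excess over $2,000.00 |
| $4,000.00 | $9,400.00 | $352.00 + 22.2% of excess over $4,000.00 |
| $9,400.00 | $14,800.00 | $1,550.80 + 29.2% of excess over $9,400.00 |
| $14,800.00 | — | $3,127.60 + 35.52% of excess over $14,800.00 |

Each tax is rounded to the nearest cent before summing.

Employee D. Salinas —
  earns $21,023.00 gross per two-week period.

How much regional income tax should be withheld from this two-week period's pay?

Regional Income Tax: taxable = $21,023.00
  $3,127.60 + 35.52% × ($21,023.00 − $14,800.00) = $3,127.60 + 35.52% × $6,223.00 = $5,338.01

$5,338.01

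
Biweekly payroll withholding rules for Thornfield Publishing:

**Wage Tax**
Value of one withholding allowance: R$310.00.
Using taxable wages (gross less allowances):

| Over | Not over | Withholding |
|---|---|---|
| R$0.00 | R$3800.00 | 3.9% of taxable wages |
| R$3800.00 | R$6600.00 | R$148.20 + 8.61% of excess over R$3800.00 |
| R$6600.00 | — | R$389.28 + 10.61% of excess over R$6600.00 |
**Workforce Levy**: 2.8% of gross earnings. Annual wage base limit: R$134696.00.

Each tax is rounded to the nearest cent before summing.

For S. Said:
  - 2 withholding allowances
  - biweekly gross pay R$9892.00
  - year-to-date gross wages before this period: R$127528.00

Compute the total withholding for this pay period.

R$873.48

Wage Tax: taxable = R$9892.00 − 2×R$310.00 = R$9272.00
  R$389.28 + 10.61% × (R$9272.00 − R$6600.00) = R$389.28 + 10.61% × R$2672.00 = R$672.78
Workforce Levy: cap R$134696.00 − YTD R$127528.00 = R$7168.00 subject; 2.8% × R$7168.00 = R$200.70
Total: R$672.78 + R$200.70 = R$873.48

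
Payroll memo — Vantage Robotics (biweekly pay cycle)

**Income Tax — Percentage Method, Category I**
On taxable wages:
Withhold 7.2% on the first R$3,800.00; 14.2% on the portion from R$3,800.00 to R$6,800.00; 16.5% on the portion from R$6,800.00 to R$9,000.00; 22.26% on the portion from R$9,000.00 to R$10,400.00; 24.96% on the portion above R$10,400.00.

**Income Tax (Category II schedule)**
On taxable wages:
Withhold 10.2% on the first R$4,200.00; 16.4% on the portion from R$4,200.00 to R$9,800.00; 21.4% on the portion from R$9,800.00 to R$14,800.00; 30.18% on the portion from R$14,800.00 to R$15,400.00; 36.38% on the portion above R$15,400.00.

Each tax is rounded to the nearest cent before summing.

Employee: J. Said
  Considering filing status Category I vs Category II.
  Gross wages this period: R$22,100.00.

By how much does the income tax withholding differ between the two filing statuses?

R$740.78

Income Tax (Category I): taxable = R$22,100.00
  R$1,374.24 + 24.96% × (R$22,100.00 − R$10,400.00) = R$1,374.24 + 24.96% × R$11,700.00 = R$4,294.56
Income Tax (Category II): taxable = R$22,100.00
  R$2,597.88 + 36.38% × (R$22,100.00 − R$15,400.00) = R$2,597.88 + 36.38% × R$6,700.00 = R$5,035.34
Difference: |R$4,294.56 − R$5,035.34| = R$740.78 (higher under Category II)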